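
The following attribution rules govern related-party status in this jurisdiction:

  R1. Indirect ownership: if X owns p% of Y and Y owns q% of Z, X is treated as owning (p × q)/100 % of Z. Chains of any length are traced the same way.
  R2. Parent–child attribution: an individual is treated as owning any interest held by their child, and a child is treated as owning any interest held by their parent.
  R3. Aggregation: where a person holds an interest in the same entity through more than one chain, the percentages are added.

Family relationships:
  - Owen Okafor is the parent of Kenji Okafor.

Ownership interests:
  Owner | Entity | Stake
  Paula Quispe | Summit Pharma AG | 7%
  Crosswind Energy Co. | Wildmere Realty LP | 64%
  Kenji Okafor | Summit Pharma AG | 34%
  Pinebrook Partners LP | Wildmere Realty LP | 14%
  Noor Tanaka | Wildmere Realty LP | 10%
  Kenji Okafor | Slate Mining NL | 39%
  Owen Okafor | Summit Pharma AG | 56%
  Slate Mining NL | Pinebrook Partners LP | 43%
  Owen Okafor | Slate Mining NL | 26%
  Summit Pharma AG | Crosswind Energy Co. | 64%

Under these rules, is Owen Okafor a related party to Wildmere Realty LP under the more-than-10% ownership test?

By parent–child attribution (R2), Owen Okafor is treated as also owning Kenji Okafor's interest in Slate Mining NL, giving 26% + 39% = 65%.
By parent–child attribution (R2), Owen Okafor is treated as also owning Kenji Okafor's interest in Summit Pharma AG, giving 56% + 34% = 90%.
Chain via Slate Mining NL → Pinebrook Partners LP (R1): 65% × 43% × 14% = 3.913% of Wildmere Realty LP.
Chain via Summit Pharma AG → Crosswind Energy Co. (R1): 90% × 64% × 64% = 36.864% of Wildmere Realty LP.
Aggregating (R3): 3.913% + 36.864% = 40.777%.
40.777% exceeds the 10% threshold, so Owen is a related party to Wildmere Realty LP.

Yes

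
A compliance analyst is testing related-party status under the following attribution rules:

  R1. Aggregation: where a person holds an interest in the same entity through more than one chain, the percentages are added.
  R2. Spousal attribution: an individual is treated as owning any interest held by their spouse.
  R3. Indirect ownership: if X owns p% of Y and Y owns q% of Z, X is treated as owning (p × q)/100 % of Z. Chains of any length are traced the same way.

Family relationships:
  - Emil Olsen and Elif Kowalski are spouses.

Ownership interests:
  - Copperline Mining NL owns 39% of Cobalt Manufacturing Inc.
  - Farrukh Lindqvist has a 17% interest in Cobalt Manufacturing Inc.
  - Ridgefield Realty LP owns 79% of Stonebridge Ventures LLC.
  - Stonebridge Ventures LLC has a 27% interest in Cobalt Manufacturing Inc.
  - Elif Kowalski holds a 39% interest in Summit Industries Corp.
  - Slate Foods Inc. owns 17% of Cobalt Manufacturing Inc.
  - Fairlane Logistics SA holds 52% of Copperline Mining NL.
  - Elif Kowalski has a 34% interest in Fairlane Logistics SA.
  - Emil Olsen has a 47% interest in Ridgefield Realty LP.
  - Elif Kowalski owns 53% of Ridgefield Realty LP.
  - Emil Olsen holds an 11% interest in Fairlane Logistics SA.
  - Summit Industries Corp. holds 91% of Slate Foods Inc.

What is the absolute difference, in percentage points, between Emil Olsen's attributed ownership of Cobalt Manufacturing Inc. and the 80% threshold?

43.5107

By spousal attribution (R2), Emil Olsen is treated as also owning Elif Kowalski's interest in Ridgefield Realty LP, giving 47% + 53% = 100%.
By spousal attribution (R2), Emil Olsen is treated as also owning Elif Kowalski's interest in Fairlane Logistics SA, giving 11% + 34% = 45%.
By spousal attribution (R2), Emil Olsen is treated as owning Elif Kowalski's 39% interest in Summit Industries Corp.
Chain via Ridgefield Realty LP → Stonebridge Ventures LLC (R3): 100% × 79% × 27% = 21.33% of Cobalt Manufacturing Inc.
Chain via Fairlane Logistics SA → Copperline Mining NL (R3): 45% × 52% × 39% = 9.126% of Cobalt Manufacturing Inc.
Chain via Summit Industries Corp. → Slate Foods Inc. (R3): 39% × 91% × 17% = 6.0333% of Cobalt Manufacturing Inc.
Aggregating (R1): 21.33% + 9.126% + 6.0333% = 36.4893%.
36.4893% falls short of the 80% threshold by 43.5107 percentage points.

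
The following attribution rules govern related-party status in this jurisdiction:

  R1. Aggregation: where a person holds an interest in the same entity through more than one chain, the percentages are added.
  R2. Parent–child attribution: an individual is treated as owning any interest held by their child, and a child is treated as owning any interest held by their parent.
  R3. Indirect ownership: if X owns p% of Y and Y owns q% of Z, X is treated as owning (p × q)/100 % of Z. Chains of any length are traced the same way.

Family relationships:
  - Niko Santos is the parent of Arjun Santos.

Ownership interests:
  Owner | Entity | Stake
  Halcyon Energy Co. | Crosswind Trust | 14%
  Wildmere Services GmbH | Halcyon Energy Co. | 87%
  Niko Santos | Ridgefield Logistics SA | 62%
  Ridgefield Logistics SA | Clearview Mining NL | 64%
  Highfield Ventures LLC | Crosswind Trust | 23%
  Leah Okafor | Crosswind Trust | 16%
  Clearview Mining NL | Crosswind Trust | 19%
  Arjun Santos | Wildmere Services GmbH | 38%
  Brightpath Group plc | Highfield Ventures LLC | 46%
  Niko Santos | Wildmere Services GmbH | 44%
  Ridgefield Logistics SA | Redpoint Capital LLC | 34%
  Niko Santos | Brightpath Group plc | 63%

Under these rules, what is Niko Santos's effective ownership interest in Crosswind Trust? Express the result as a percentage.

By parent–child attribution (R2), Niko Santos is treated as also owning Arjun Santos's interest in Wildmere Services GmbH, giving 44% + 38% = 82%.
Chain via Ridgefield Logistics SA → Clearview Mining NL (R3): 62% × 64% × 19% = 7.5392% of Crosswind Trust.
Chain via Wildmere Services GmbH → Halcyon Energy Co. (R3): 82% × 87% × 14% = 9.9876% of Crosswind Trust.
Chain via Brightpath Group plc → Highfield Ventures LLC (R3): 63% × 46% × 23% = 6.6654% of Crosswind Trust.
Aggregating (R1): 7.5392% + 9.9876% + 6.6654% = 24.1922%.

24.1922%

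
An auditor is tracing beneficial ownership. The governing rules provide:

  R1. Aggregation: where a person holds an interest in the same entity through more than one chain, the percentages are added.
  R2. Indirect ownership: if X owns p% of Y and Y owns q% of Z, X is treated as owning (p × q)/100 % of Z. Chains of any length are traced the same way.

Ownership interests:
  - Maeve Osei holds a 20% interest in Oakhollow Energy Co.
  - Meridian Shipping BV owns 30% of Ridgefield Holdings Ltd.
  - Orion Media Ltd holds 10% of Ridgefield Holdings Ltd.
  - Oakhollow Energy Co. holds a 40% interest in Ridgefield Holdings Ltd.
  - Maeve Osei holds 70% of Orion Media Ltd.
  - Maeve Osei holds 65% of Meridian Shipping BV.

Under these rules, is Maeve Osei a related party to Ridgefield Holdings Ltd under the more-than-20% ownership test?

Yes

Chain via Orion Media Ltd (R2): 70% × 10% = 7% of Ridgefield Holdings Ltd.
Chain via Oakhollow Energy Co. (R2): 20% × 40% = 8% of Ridgefield Holdings Ltd.
Chain via Meridian Shipping BV (R2): 65% × 30% = 19.5% of Ridgefield Holdings Ltd.
Aggregating (R1): 7% + 8% + 19.5% = 34.5%.
34.5% exceeds the 20% threshold, so Maeve is a related party to Ridgefield Holdings Ltd.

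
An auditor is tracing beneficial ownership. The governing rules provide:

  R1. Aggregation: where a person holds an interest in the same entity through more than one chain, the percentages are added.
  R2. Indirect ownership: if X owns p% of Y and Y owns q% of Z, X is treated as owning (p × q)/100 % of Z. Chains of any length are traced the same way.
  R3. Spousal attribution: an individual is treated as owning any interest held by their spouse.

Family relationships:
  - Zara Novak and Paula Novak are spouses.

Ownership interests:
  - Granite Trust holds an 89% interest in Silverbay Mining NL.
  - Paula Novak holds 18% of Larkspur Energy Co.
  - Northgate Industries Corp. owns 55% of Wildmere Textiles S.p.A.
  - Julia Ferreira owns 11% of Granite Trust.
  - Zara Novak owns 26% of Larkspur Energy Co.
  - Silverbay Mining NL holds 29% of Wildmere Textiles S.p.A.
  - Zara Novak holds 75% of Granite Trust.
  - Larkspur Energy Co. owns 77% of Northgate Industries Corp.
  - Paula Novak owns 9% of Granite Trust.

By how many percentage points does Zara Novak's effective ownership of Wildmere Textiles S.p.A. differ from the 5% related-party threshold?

By spousal attribution (R3), Zara Novak is treated as also owning Paula Novak's interest in Granite Trust, giving 75% + 9% = 84%.
By spousal attribution (R3), Zara Novak is treated as also owning Paula Novak's interest in Larkspur Energy Co, giving 26% + 18% = 44%.
Chain via Granite Trust → Silverbay Mining NL (R2): 84% × 89% × 29% = 21.6804% of Wildmere Textiles S.p.A.
Chain via Larkspur Energy Co. → Northgate Industries Corp. (R2): 44% × 77% × 55% = 18.634% of Wildmere Textiles S.p.A.
Aggregating (R1): 21.6804% + 18.634% = 40.3144%.
40.3144% exceeds the 5% threshold by 35.3144 percentage points.

35.3144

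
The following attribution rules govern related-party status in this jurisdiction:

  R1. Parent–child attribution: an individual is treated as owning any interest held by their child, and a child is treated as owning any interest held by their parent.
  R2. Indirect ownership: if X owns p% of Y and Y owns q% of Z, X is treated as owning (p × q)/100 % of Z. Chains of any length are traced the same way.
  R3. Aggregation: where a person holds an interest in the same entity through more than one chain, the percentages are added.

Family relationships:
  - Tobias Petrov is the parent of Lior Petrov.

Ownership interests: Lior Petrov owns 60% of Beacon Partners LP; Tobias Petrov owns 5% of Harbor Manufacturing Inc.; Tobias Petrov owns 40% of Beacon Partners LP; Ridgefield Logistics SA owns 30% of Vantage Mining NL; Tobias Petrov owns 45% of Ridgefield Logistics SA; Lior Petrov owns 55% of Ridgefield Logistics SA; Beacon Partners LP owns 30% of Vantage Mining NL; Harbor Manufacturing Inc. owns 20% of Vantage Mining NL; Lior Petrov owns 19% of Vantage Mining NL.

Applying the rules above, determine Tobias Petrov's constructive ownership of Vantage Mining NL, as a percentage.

80%

By parent–child attribution (R1), Tobias Petrov is treated as also owning Lior Petrov's interest in Ridgefield Logistics SA, giving 45% + 55% = 100%.
By parent–child attribution (R1), Tobias Petrov is treated as also owning Lior Petrov's interest in Beacon Partners LP, giving 40% + 60% = 100%.
By parent–child attribution (R1), Tobias Petrov is treated as owning Lior Petrov's 19% interest in Vantage Mining NL.
Chain via Ridgefield Logistics SA (R2): 100% × 30% = 30% of Vantage Mining NL.
Chain via Beacon Partners LP (R2): 100% × 30% = 30% of Vantage Mining NL.
Chain via Harbor Manufacturing Inc. (R2): 5% × 20% = 1% of Vantage Mining NL.
Direct interest in Vantage Mining NL: 19%.
Aggregating (R3): 30% + 30% + 1% + 19% = 80%.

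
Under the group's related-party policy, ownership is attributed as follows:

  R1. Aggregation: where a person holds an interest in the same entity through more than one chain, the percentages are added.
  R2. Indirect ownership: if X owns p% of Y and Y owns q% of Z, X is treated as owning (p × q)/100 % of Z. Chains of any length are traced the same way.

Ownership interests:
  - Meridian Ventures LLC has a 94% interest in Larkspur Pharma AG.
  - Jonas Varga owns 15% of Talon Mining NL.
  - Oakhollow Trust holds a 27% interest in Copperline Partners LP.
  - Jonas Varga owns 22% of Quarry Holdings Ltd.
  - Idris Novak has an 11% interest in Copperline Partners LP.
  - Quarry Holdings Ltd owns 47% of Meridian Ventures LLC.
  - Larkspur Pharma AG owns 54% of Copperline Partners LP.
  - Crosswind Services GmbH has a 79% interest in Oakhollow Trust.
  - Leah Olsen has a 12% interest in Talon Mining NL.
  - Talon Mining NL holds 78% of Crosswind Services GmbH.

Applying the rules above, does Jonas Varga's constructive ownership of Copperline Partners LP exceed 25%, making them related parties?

No

Chain via Talon Mining NL → Crosswind Services GmbH → Oakhollow Trust (R2): 15% × 78% × 79% × 27% = 2.49561% of Copperline Partners LP.
Chain via Quarry Holdings Ltd → Meridian Ventures LLC → Larkspur Pharma AG (R2): 22% × 47% × 94% × 54% = 5.248584% of Copperline Partners LP.
Aggregating (R1): 2.49561% + 5.248584% = 7.744194%.
7.744194% does not exceed the 25% threshold, so Jonas is not a related party to Copperline Partners LP.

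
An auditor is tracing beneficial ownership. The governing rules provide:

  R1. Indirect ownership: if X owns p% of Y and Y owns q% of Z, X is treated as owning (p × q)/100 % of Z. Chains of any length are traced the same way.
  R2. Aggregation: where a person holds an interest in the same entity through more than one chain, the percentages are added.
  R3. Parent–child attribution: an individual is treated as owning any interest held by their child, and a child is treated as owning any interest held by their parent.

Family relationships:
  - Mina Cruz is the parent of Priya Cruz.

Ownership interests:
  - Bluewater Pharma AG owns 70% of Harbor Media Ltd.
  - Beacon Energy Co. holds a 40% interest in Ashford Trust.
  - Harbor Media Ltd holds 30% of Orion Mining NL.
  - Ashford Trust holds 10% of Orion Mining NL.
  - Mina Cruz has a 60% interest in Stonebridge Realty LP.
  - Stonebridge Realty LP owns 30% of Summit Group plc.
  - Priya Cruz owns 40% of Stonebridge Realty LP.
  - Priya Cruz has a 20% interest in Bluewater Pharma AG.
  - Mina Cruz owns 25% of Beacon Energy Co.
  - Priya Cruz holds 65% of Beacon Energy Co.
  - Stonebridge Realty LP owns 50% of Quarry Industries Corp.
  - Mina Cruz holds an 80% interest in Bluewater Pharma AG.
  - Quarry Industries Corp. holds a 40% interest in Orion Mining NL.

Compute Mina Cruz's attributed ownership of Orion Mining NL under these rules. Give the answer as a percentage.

44.6%

By parent–child attribution (R3), Mina Cruz is treated as also owning Priya Cruz's interest in Bluewater Pharma AG, giving 80% + 20% = 100%.
By parent–child attribution (R3), Mina Cruz is treated as also owning Priya Cruz's interest in Stonebridge Realty LP, giving 60% + 40% = 100%.
By parent–child attribution (R3), Mina Cruz is treated as also owning Priya Cruz's interest in Beacon Energy Co, giving 25% + 65% = 90%.
Chain via Bluewater Pharma AG → Harbor Media Ltd (R1): 100% × 70% × 30% = 21% of Orion Mining NL.
Chain via Stonebridge Realty LP → Quarry Industries Corp. (R1): 100% × 50% × 40% = 20% of Orion Mining NL.
Chain via Beacon Energy Co. → Ashford Trust (R1): 90% × 40% × 10% = 3.6% of Orion Mining NL.
Aggregating (R2): 21% + 20% + 3.6% = 44.6%.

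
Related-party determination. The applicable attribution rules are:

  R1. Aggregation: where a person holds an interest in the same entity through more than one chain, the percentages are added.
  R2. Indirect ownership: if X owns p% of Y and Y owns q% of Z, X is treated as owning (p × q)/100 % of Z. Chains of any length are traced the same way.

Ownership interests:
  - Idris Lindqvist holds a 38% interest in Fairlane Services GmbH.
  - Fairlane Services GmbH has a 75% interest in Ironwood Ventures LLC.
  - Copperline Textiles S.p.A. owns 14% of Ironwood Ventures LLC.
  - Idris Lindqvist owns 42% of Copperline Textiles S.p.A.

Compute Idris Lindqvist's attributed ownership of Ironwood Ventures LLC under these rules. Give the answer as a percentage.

34.38%

Chain via Copperline Textiles S.p.A. (R2): 42% × 14% = 5.88% of Ironwood Ventures LLC.
Chain via Fairlane Services GmbH (R2): 38% × 75% = 28.5% of Ironwood Ventures LLC.
Aggregating (R1): 5.88% + 28.5% = 34.38%.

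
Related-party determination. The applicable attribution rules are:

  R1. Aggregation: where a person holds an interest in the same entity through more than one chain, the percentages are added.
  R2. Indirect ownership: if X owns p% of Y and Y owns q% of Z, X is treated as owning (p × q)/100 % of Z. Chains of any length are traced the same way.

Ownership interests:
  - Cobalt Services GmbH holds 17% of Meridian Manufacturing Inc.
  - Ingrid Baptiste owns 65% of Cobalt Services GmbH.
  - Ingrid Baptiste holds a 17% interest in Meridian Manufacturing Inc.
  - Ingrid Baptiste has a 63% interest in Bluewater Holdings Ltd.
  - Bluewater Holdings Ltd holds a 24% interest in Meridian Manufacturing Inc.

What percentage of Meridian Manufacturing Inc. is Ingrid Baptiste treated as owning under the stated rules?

Chain via Cobalt Services GmbH (R2): 65% × 17% = 11.05% of Meridian Manufacturing Inc.
Chain via Bluewater Holdings Ltd (R2): 63% × 24% = 15.12% of Meridian Manufacturing Inc.
Direct interest in Meridian Manufacturing Inc: 17%.
Aggregating (R1): 11.05% + 15.12% + 17% = 43.17%.

43.17%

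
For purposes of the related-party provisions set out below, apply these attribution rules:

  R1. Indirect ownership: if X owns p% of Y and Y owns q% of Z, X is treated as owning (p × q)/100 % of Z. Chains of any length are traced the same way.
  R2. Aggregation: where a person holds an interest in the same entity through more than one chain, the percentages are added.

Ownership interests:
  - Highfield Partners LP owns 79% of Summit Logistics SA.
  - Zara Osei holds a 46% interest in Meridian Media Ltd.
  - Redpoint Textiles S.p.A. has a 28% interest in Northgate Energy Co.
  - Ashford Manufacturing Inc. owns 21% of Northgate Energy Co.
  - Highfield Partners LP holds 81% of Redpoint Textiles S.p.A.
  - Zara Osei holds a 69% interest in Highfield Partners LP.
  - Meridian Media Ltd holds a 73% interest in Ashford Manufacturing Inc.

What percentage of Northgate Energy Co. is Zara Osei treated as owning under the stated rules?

22.701%

Chain via Meridian Media Ltd → Ashford Manufacturing Inc. (R1): 46% × 73% × 21% = 7.0518% of Northgate Energy Co.
Chain via Highfield Partners LP → Redpoint Textiles S.p.A. (R1): 69% × 81% × 28% = 15.6492% of Northgate Energy Co.
Aggregating (R2): 7.0518% + 15.6492% = 22.701%.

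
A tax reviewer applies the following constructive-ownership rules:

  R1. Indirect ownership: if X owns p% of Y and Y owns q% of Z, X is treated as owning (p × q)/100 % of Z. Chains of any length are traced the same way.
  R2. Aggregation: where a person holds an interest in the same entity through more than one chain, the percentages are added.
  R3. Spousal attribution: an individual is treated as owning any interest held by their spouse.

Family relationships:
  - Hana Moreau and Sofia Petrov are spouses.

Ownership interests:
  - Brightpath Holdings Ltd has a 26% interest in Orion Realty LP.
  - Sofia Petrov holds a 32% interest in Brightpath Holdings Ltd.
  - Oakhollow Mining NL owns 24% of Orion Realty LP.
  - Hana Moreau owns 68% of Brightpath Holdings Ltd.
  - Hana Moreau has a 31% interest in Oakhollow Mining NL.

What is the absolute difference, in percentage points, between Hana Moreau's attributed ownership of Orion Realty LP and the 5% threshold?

28.44

By spousal attribution (R3), Hana Moreau is treated as also owning Sofia Petrov's interest in Brightpath Holdings Ltd, giving 68% + 32% = 100%.
Chain via Oakhollow Mining NL (R1): 31% × 24% = 7.44% of Orion Realty LP.
Chain via Brightpath Holdings Ltd (R1): 100% × 26% = 26% of Orion Realty LP.
Aggregating (R2): 7.44% + 26% = 33.44%.
33.44% exceeds the 5% threshold by 28.44 percentage points.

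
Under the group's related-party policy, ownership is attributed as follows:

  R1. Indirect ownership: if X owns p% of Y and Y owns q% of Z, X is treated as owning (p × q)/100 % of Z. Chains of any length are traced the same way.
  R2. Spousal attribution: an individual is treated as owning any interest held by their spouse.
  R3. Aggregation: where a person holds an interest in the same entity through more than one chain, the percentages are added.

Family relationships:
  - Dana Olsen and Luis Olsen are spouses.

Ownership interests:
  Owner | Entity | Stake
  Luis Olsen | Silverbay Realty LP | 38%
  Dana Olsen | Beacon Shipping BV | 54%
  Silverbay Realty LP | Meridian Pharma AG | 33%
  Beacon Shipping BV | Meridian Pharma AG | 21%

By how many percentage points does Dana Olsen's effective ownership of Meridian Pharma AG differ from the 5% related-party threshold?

18.88

By spousal attribution (R2), Dana Olsen is treated as owning Luis Olsen's 38% interest in Silverbay Realty LP.
Chain via Beacon Shipping BV (R1): 54% × 21% = 11.34% of Meridian Pharma AG.
Chain via Silverbay Realty LP (R1): 38% × 33% = 12.54% of Meridian Pharma AG.
Aggregating (R3): 11.34% + 12.54% = 23.88%.
23.88% exceeds the 5% threshold by 18.88 percentage points.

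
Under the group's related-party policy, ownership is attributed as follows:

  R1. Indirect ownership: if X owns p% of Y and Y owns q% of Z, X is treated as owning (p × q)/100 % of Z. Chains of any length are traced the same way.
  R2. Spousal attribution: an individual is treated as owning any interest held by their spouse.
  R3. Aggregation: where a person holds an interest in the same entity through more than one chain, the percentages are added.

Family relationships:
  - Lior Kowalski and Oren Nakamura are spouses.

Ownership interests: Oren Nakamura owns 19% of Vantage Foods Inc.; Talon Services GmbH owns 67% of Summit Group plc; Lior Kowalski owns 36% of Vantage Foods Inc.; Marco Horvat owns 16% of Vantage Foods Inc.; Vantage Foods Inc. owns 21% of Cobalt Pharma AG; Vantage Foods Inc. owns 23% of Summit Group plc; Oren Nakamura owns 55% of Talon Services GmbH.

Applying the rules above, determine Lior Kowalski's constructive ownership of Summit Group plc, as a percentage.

49.5%

By spousal attribution (R2), Lior Kowalski is treated as also owning Oren Nakamura's interest in Vantage Foods Inc, giving 36% + 19% = 55%.
By spousal attribution (R2), Lior Kowalski is treated as owning Oren Nakamura's 55% interest in Talon Services GmbH.
Chain via Vantage Foods Inc. (R1): 55% × 23% = 12.65% of Summit Group plc.
Chain via Talon Services GmbH (R1): 55% × 67% = 36.85% of Summit Group plc.
Aggregating (R3): 12.65% + 36.85% = 49.5%.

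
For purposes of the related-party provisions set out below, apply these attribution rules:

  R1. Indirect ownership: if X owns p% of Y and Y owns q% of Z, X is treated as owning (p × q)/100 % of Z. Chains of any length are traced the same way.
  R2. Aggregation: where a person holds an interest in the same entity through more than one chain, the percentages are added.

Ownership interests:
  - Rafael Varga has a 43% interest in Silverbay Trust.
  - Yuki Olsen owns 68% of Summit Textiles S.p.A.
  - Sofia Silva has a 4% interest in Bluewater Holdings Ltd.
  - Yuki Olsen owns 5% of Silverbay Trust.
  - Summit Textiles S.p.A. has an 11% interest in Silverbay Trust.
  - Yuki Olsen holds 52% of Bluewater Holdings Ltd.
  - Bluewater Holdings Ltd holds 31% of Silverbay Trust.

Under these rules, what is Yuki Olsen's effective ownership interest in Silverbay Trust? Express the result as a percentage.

Chain via Bluewater Holdings Ltd (R1): 52% × 31% = 16.12% of Silverbay Trust.
Chain via Summit Textiles S.p.A. (R1): 68% × 11% = 7.48% of Silverbay Trust.
Direct interest in Silverbay Trust: 5%.
Aggregating (R2): 16.12% + 7.48% + 5% = 28.6%.

28.6%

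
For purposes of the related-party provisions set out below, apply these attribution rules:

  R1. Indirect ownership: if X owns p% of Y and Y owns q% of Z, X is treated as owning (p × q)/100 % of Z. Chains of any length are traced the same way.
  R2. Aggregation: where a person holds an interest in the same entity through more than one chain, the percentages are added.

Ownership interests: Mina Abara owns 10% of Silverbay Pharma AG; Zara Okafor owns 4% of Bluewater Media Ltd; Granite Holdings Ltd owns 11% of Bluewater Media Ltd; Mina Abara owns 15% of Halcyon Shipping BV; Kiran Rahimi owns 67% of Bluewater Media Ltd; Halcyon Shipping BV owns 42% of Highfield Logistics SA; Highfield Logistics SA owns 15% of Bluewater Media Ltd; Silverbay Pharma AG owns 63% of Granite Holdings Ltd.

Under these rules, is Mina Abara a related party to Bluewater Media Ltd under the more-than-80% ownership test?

Chain via Halcyon Shipping BV → Highfield Logistics SA (R1): 15% × 42% × 15% = 0.945% of Bluewater Media Ltd.
Chain via Silverbay Pharma AG → Granite Holdings Ltd (R1): 10% × 63% × 11% = 0.693% of Bluewater Media Ltd.
Aggregating (R2): 0.945% + 0.693% = 1.638%.
1.638% does not exceed the 80% threshold, so Mina is not a related party to Bluewater Media Ltd.

No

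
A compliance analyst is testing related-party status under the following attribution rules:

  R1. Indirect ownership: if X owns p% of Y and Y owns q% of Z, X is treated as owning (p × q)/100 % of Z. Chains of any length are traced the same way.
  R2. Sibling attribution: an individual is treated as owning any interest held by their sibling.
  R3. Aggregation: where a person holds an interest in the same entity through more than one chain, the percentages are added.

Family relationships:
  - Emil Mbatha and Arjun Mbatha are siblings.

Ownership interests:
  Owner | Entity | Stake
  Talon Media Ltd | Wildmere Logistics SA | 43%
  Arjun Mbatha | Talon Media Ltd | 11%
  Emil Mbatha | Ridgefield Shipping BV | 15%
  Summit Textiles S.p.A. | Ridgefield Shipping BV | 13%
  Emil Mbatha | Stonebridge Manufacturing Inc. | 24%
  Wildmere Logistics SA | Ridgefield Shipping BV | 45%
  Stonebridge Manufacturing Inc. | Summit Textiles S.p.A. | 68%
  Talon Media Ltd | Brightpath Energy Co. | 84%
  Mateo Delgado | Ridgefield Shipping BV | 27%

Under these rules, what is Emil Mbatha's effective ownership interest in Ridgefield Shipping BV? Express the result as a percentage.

19.2501%

By sibling attribution (R2), Emil Mbatha is treated as owning Arjun Mbatha's 11% interest in Talon Media Ltd.
Chain via Stonebridge Manufacturing Inc. → Summit Textiles S.p.A. (R1): 24% × 68% × 13% = 2.1216% of Ridgefield Shipping BV.
Direct interest in Ridgefield Shipping BV: 15%.
Chain via Talon Media Ltd → Wildmere Logistics SA (R1): 11% × 43% × 45% = 2.1285% of Ridgefield Shipping BV.
Aggregating (R3): 2.1216% + 15% + 2.1285% = 19.2501%.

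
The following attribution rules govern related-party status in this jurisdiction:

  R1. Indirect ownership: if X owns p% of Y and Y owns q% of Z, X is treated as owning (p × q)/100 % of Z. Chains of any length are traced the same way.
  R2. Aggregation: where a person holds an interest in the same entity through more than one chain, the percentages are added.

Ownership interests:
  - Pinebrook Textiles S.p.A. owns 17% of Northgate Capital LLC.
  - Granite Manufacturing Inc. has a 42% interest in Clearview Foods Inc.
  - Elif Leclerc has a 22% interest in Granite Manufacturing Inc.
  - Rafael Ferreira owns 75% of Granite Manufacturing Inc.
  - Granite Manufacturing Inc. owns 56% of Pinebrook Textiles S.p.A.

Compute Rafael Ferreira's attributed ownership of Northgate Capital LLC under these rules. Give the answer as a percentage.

7.14%

Chain via Granite Manufacturing Inc. → Pinebrook Textiles S.p.A. (R1): 75% × 56% × 17% = 7.14% of Northgate Capital LLC.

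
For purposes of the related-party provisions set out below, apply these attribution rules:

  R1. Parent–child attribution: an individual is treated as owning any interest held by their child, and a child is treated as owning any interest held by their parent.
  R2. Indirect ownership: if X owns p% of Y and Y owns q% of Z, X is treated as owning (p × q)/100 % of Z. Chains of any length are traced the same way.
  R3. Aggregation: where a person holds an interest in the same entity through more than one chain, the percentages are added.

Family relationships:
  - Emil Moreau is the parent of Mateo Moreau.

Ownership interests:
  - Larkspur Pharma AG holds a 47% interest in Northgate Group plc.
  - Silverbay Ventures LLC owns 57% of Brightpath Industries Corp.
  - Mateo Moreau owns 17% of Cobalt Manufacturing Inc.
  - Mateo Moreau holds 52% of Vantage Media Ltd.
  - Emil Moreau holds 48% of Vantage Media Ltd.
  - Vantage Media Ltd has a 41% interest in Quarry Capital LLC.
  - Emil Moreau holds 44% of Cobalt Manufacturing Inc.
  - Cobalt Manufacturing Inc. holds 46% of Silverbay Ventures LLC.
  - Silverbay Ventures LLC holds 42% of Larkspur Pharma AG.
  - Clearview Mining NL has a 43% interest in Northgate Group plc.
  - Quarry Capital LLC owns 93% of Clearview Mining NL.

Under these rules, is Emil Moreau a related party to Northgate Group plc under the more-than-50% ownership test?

No

By parent–child attribution (R1), Emil Moreau is treated as also owning Mateo Moreau's interest in Vantage Media Ltd, giving 48% + 52% = 100%.
By parent–child attribution (R1), Emil Moreau is treated as also owning Mateo Moreau's interest in Cobalt Manufacturing Inc, giving 44% + 17% = 61%.
Chain via Vantage Media Ltd → Quarry Capital LLC → Clearview Mining NL (R2): 100% × 41% × 93% × 43% = 16.3959% of Northgate Group plc.
Chain via Cobalt Manufacturing Inc. → Silverbay Ventures LLC → Larkspur Pharma AG (R2): 61% × 46% × 42% × 47% = 5.539044% of Northgate Group plc.
Aggregating (R3): 16.3959% + 5.539044% = 21.934944%.
21.934944% does not exceed the 50% threshold, so Emil is not a related party to Northgate Group plc.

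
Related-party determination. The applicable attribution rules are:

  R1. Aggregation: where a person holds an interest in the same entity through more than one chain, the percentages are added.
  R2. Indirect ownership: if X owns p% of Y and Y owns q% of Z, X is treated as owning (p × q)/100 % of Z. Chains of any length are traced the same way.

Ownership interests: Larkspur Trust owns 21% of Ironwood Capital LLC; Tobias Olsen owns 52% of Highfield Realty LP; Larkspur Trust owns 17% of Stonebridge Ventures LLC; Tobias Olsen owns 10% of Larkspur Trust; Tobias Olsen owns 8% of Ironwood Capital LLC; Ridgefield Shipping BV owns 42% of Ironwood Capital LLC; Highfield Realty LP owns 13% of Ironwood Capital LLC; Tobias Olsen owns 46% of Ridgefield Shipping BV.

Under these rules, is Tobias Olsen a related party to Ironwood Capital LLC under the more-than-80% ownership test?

Chain via Highfield Realty LP (R2): 52% × 13% = 6.76% of Ironwood Capital LLC.
Chain via Ridgefield Shipping BV (R2): 46% × 42% = 19.32% of Ironwood Capital LLC.
Chain via Larkspur Trust (R2): 10% × 21% = 2.1% of Ironwood Capital LLC.
Direct interest in Ironwood Capital LLC: 8%.
Aggregating (R1): 6.76% + 19.32% + 2.1% + 8% = 36.18%.
36.18% does not exceed the 80% threshold, so Tobias is not a related party to Ironwood Capital LLC.

No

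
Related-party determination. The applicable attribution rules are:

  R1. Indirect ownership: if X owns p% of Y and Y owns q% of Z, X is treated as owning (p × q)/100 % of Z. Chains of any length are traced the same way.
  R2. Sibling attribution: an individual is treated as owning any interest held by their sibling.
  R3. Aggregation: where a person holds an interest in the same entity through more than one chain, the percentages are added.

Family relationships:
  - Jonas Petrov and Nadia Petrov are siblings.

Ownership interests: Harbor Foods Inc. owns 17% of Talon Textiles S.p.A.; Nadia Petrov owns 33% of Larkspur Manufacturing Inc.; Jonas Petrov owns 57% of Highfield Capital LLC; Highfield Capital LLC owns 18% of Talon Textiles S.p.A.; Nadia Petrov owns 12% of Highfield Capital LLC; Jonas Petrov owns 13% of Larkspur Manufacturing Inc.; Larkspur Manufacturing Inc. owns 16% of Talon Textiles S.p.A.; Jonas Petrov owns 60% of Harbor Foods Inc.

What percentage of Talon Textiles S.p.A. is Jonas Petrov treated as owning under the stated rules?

By sibling attribution (R2), Jonas Petrov is treated as also owning Nadia Petrov's interest in Larkspur Manufacturing Inc, giving 13% + 33% = 46%.
By sibling attribution (R2), Jonas Petrov is treated as also owning Nadia Petrov's interest in Highfield Capital LLC, giving 57% + 12% = 69%.
Chain via Larkspur Manufacturing Inc. (R1): 46% × 16% = 7.36% of Talon Textiles S.p.A.
Chain via Highfield Capital LLC (R1): 69% × 18% = 12.42% of Talon Textiles S.p.A.
Chain via Harbor Foods Inc. (R1): 60% × 17% = 10.2% of Talon Textiles S.p.A.
Aggregating (R3): 7.36% + 12.42% + 10.2% = 29.98%.

29.98%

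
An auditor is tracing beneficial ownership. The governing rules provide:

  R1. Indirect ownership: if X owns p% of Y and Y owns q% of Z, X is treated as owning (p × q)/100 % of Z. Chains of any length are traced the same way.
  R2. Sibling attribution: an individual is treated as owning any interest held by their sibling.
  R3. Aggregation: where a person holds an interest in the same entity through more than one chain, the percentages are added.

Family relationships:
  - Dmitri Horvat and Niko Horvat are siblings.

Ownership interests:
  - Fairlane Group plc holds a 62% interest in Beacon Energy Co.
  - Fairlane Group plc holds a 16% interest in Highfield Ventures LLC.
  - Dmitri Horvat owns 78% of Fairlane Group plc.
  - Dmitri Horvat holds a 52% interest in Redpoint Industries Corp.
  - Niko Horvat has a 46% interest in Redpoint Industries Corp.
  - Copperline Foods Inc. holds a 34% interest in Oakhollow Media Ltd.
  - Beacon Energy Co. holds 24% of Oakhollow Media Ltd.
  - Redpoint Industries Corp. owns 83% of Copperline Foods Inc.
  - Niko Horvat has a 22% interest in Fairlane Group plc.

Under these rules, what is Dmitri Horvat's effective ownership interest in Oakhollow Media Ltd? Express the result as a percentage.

By sibling attribution (R2), Dmitri Horvat is treated as also owning Niko Horvat's interest in Fairlane Group plc, giving 78% + 22% = 100%.
By sibling attribution (R2), Dmitri Horvat is treated as also owning Niko Horvat's interest in Redpoint Industries Corp, giving 52% + 46% = 98%.
Chain via Fairlane Group plc → Beacon Energy Co. (R1): 100% × 62% × 24% = 14.88% of Oakhollow Media Ltd.
Chain via Redpoint Industries Corp. → Copperline Foods Inc. (R1): 98% × 83% × 34% = 27.6556% of Oakhollow Media Ltd.
Aggregating (R3): 14.88% + 27.6556% = 42.5356%.

42.5356%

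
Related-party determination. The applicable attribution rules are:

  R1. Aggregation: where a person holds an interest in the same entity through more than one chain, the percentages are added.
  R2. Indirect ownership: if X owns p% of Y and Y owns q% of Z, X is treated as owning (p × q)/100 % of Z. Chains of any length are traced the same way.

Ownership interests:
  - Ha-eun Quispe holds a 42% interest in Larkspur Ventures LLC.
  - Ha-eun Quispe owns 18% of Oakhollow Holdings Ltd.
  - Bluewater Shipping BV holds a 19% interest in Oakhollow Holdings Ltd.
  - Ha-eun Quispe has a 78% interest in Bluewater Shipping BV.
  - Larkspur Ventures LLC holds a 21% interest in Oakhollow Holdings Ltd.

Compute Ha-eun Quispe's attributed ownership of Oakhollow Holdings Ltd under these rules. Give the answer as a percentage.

41.64%

Chain via Bluewater Shipping BV (R2): 78% × 19% = 14.82% of Oakhollow Holdings Ltd.
Chain via Larkspur Ventures LLC (R2): 42% × 21% = 8.82% of Oakhollow Holdings Ltd.
Direct interest in Oakhollow Holdings Ltd: 18%.
Aggregating (R1): 14.82% + 8.82% + 18% = 41.64%.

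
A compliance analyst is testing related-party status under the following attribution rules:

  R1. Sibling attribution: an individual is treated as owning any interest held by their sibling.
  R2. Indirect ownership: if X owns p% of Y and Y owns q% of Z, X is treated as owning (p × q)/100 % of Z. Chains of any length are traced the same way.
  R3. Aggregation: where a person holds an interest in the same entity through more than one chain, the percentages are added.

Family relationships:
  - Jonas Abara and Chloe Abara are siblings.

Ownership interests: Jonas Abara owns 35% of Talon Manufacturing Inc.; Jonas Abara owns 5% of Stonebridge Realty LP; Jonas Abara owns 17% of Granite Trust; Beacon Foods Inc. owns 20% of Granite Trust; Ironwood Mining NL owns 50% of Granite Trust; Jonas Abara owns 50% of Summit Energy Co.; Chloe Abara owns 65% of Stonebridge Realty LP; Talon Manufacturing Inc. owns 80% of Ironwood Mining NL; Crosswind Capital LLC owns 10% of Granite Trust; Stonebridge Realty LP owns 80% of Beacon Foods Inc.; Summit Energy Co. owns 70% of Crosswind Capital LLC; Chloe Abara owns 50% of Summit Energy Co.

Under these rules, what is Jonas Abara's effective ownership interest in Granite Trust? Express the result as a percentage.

49.2%

By sibling attribution (R1), Jonas Abara is treated as also owning Chloe Abara's interest in Summit Energy Co, giving 50% + 50% = 100%.
By sibling attribution (R1), Jonas Abara is treated as also owning Chloe Abara's interest in Stonebridge Realty LP, giving 5% + 65% = 70%.
Chain via Summit Energy Co. → Crosswind Capital LLC (R2): 100% × 70% × 10% = 7% of Granite Trust.
Chain via Talon Manufacturing Inc. → Ironwood Mining NL (R2): 35% × 80% × 50% = 14% of Granite Trust.
Chain via Stonebridge Realty LP → Beacon Foods Inc. (R2): 70% × 80% × 20% = 11.2% of Granite Trust.
Direct interest in Granite Trust: 17%.
Aggregating (R3): 7% + 14% + 11.2% + 17% = 49.2%.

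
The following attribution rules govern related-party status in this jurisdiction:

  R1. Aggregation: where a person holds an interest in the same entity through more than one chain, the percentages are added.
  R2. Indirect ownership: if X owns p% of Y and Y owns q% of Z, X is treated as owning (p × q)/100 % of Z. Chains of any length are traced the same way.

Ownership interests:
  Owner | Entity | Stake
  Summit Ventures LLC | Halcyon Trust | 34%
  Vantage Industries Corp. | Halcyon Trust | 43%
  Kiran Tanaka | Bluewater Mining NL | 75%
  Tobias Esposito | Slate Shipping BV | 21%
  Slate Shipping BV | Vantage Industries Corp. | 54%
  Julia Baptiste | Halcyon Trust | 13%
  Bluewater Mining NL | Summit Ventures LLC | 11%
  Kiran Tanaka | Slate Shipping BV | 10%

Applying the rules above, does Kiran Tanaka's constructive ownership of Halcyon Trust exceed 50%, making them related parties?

Chain via Bluewater Mining NL → Summit Ventures LLC (R2): 75% × 11% × 34% = 2.805% of Halcyon Trust.
Chain via Slate Shipping BV → Vantage Industries Corp. (R2): 10% × 54% × 43% = 2.322% of Halcyon Trust.
Aggregating (R1): 2.805% + 2.322% = 5.127%.
5.127% does not exceed the 50% threshold, so Kiran is not a related party to Halcyon Trust.

No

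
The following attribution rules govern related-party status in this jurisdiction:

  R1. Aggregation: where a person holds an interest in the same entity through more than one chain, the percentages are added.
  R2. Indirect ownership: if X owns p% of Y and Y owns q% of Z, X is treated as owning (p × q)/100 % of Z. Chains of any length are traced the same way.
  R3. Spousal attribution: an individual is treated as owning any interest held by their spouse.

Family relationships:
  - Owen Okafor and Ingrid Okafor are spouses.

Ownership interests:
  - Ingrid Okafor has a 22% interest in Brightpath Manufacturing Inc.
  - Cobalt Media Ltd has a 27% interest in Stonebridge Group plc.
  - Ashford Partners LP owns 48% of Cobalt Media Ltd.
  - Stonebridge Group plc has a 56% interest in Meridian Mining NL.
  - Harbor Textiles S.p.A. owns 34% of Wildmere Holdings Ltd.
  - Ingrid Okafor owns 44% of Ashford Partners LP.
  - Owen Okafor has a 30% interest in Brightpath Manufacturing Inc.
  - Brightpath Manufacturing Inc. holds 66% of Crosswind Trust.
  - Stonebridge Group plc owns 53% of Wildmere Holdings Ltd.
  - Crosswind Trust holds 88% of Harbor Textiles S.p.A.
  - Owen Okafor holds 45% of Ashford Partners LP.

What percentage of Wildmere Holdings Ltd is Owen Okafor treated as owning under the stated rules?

By spousal attribution (R3), Owen Okafor is treated as also owning Ingrid Okafor's interest in Ashford Partners LP, giving 45% + 44% = 89%.
By spousal attribution (R3), Owen Okafor is treated as also owning Ingrid Okafor's interest in Brightpath Manufacturing Inc, giving 30% + 22% = 52%.
Chain via Ashford Partners LP → Cobalt Media Ltd → Stonebridge Group plc (R2): 89% × 48% × 27% × 53% = 6.113232% of Wildmere Holdings Ltd.
Chain via Brightpath Manufacturing Inc. → Crosswind Trust → Harbor Textiles S.p.A. (R2): 52% × 66% × 88% × 34% = 10.268544% of Wildmere Holdings Ltd.
Aggregating (R1): 6.113232% + 10.268544% = 16.381776%.

16.381776%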